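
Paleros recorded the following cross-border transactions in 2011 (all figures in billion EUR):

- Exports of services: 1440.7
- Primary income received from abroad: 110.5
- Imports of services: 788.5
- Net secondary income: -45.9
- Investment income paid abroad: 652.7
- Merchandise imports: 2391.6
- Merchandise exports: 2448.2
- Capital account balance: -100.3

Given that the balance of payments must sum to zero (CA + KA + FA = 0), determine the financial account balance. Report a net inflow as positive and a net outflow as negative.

-20.4

Goods balance = 2448.2 - 2391.6 = 56.6
Services balance = 1440.7 - 788.5 = 652.2
Trade balance (goods + services) = 56.6 + 652.2 = 708.8
Net primary income = 110.5 - 652.7 = -542.2
Net secondary income = -45.9
Current account = 708.8 + (-542.2) + (-45.9) = 120.7
Financial account = -(120.7 + (-100.3)) = -20.4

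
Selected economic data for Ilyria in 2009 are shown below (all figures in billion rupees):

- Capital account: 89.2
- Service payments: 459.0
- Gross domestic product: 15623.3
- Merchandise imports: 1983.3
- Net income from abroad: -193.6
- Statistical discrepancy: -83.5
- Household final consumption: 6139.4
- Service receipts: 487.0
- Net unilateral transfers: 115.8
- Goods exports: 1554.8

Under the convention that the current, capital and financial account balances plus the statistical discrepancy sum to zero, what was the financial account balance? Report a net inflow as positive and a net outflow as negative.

Goods balance = 1554.8 - 1983.3 = -428.5
Services balance = 487.0 - 459.0 = 28.0
Trade balance (goods + services) = -428.5 + 28.0 = -400.5
Net primary income = -193.6
Net secondary income = 115.8
Current account = -400.5 + (-193.6) + 115.8 = -478.3
Financial account = -(-478.3 + 89.2 + (-83.5)) = 472.6

472.6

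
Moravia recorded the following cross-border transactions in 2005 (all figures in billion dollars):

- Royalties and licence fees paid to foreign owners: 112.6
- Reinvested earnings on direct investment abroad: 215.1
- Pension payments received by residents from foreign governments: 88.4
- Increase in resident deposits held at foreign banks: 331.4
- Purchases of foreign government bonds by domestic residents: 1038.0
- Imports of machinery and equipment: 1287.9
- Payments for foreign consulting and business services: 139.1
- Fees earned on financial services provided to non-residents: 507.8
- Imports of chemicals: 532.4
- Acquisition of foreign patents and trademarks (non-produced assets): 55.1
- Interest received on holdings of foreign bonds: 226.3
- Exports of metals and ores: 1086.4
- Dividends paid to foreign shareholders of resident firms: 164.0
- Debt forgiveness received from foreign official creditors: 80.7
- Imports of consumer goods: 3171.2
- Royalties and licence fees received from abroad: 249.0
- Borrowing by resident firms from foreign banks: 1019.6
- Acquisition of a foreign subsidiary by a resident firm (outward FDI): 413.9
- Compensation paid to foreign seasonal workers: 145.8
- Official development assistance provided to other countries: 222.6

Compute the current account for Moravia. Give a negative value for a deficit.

Goods: -532.4 - 1287.9 - 3171.2 + 1086.4 = -3905.1
Services: 507.8 - 139.1 + 249.0 - 112.6 = 505.1
Primary income: -164.0 - 145.8 + 215.1 + 226.3 = 131.6
Secondary income: -222.6 + 88.4 = -134.2
Current account = (-3905.1) + 505.1 + 131.6 + (-134.2) = -3402.6
(Excluded from the current account — financial account: increase in resident deposits held at foreign banks 331.4, purchases of foreign government bonds by domestic residents 1038.0, borrowing by resident firms from foreign banks 1019.6, acquisition of a foreign subsidiary by a resident firm (outward FDI) 413.9; capital account: acquisition of foreign patents and trademarks (non-produced assets) 55.1, debt forgiveness received from foreign official creditors 80.7.)

-3402.6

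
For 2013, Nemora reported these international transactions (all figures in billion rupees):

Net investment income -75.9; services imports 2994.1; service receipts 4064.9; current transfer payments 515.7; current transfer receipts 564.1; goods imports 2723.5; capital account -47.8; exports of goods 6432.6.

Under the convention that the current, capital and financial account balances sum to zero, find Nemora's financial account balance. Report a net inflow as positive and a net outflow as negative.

Goods balance = 6432.6 - 2723.5 = 3709.1
Services balance = 4064.9 - 2994.1 = 1070.8
Trade balance (goods + services) = 3709.1 + 1070.8 = 4779.9
Net primary income = -75.9
Net secondary income = 564.1 - 515.7 = 48.4
Current account = 4779.9 + (-75.9) + 48.4 = 4752.4
Financial account = -(4752.4 + (-47.8)) = -4704.6

-4704.6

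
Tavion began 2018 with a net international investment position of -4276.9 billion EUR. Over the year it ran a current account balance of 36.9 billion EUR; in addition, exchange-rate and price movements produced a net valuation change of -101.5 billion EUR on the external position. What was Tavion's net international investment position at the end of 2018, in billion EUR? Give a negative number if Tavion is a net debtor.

-4341.5

Change in NIIP = current account + net valuation change = 36.9 + (-101.5) = -64.6
End-of-year NIIP = -4276.9 + (-64.6) = -4341.5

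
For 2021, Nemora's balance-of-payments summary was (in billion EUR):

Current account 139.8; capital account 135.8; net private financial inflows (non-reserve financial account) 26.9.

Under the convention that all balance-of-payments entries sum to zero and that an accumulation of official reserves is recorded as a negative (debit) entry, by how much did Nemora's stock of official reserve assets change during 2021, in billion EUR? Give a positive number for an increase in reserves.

302.5

Official reserve transactions balance = -(139.8 + 135.8 + 26.9) = -302.5
An accumulation of reserves is recorded as a debit (negative entry), so the change in the stock of reserves is the negative of that balance.
Change in official reserves = -(-302.5) = 302.5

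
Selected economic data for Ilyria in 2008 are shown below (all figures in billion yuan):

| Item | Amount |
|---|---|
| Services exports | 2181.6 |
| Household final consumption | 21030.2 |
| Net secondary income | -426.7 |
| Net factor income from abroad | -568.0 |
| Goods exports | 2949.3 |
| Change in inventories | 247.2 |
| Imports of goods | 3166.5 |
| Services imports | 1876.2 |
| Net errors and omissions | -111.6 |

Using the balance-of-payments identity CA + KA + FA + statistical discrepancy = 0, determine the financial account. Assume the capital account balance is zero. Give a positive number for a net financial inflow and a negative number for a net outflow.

Goods balance = 2949.3 - 3166.5 = -217.2
Services balance = 2181.6 - 1876.2 = 305.4
Trade balance (goods + services) = -217.2 + 305.4 = 88.2
Net primary income = -568.0
Net secondary income = -426.7
Current account = 88.2 + (-568.0) + (-426.7) = -906.5
Financial account = -(-906.5 + (-111.6)) = 1018.1

1018.1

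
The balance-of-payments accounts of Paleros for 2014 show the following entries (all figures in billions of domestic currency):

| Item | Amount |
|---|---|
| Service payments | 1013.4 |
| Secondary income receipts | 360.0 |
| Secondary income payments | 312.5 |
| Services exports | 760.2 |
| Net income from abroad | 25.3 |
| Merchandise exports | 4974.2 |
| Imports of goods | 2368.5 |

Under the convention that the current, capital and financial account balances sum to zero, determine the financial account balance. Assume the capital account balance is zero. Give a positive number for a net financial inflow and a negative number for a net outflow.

-2425.3

Goods balance = 4974.2 - 2368.5 = 2605.7
Services balance = 760.2 - 1013.4 = -253.2
Trade balance (goods + services) = 2605.7 + (-253.2) = 2352.5
Net primary income = 25.3
Net secondary income = 360.0 - 312.5 = 47.5
Current account = 2352.5 + 25.3 + 47.5 = 2425.3
Financial account = -(2425.3) = -2425.3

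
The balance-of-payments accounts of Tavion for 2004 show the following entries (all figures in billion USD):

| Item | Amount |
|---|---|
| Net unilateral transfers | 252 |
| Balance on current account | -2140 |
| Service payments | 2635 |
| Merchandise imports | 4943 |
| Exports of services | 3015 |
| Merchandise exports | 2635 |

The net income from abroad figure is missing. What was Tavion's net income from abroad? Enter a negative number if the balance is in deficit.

-464

Current account = goods balance + services balance + net primary income + net secondary income
Sum of the known components = -1676
Net income from abroad = CA - (known components) = -2140 - (-1676) = -464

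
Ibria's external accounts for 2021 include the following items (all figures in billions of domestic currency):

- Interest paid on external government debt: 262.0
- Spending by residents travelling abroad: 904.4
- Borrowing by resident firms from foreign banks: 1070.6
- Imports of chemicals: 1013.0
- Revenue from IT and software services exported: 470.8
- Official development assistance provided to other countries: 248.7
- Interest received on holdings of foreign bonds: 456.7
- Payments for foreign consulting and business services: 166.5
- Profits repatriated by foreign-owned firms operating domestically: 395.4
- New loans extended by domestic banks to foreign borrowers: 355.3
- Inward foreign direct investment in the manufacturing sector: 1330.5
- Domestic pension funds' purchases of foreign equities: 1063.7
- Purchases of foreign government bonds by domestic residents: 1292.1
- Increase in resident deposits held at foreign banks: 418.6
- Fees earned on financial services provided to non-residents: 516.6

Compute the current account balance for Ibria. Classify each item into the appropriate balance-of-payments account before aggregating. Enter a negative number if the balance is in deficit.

-1545.9

Goods: -1013.0
Services: 516.6 - 904.4 + 470.8 - 166.5 = -83.5
Primary income: -262.0 - 395.4 + 456.7 = -200.7
Secondary income: -248.7
Current account = (-1013.0) + (-83.5) + (-200.7) + (-248.7) = -1545.9
(Excluded from the current account — financial account: borrowing by resident firms from foreign banks 1070.6, new loans extended by domestic banks to foreign borrowers 355.3, inward foreign direct investment in the manufacturing sector 1330.5, domestic pension funds' purchases of foreign equities 1063.7, purchases of foreign government bonds by domestic residents 1292.1, increase in resident deposits held at foreign banks 418.6.)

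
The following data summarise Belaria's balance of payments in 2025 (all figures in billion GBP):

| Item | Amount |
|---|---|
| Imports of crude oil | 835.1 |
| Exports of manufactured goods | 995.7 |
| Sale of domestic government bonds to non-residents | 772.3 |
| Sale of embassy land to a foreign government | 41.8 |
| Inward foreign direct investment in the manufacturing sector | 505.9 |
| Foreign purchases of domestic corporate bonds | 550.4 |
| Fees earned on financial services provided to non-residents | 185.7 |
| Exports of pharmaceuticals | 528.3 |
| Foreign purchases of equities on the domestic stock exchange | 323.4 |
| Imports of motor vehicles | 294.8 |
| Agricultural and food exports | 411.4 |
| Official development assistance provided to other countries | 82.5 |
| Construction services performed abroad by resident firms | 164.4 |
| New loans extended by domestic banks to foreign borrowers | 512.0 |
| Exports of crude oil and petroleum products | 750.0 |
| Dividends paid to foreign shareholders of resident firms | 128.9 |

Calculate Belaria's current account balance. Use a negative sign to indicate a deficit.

Goods: 528.3 - 294.8 - 835.1 + 411.4 + 995.7 + 750.0 = 1555.5
Services: 185.7 + 164.4 = 350.1
Primary income: -128.9
Secondary income: -82.5
Current account = 1555.5 + 350.1 + (-128.9) + (-82.5) = 1694.2
(Excluded from the current account — financial account: sale of domestic government bonds to non-residents 772.3, inward foreign direct investment in the manufacturing sector 505.9, foreign purchases of domestic corporate bonds 550.4, foreign purchases of equities on the domestic stock exchange 323.4, new loans extended by domestic banks to foreign borrowers 512.0; capital account: sale of embassy land to a foreign government 41.8.)

1694.2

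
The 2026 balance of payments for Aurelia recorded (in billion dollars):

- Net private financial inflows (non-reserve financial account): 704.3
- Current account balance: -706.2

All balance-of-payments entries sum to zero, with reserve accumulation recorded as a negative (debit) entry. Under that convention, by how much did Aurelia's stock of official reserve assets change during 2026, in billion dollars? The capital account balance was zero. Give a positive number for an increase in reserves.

-1.9

Official reserve transactions balance = -((-706.2) + 704.3) = 1.9
An accumulation of reserves is recorded as a debit (negative entry), so the change in the stock of reserves is the negative of that balance.
Change in official reserves = -(1.9) = -1.9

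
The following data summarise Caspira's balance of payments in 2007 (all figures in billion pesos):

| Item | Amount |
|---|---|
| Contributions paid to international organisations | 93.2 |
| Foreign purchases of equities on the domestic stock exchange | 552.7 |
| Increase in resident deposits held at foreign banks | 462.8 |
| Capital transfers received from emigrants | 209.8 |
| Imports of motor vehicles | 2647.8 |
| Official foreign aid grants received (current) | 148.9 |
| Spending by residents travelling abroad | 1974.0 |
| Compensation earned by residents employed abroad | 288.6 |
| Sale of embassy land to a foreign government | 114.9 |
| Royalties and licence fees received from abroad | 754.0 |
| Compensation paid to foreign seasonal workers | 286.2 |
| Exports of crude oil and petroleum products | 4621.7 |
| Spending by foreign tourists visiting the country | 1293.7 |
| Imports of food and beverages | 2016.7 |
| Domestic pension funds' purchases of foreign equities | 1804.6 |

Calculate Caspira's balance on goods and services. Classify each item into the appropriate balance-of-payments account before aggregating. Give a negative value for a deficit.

30.9

Goods: -2016.7 + 4621.7 - 2647.8 = -42.8
Services: 754.0 - 1974.0 + 1293.7 = 73.7
Trade balance = -42.8 + 73.7 = 30.9
(Excluded from the trade balance — secondary income: contributions paid to international organisations 93.2, official foreign aid grants received (current) 148.9; financial account: foreign purchases of equities on the domestic stock exchange 552.7, increase in resident deposits held at foreign banks 462.8, domestic pension funds' purchases of foreign equities 1804.6; capital account: capital transfers received from emigrants 209.8, sale of embassy land to a foreign government 114.9; primary income: compensation earned by residents employed abroad 288.6, compensation paid to foreign seasonal workers 286.2.)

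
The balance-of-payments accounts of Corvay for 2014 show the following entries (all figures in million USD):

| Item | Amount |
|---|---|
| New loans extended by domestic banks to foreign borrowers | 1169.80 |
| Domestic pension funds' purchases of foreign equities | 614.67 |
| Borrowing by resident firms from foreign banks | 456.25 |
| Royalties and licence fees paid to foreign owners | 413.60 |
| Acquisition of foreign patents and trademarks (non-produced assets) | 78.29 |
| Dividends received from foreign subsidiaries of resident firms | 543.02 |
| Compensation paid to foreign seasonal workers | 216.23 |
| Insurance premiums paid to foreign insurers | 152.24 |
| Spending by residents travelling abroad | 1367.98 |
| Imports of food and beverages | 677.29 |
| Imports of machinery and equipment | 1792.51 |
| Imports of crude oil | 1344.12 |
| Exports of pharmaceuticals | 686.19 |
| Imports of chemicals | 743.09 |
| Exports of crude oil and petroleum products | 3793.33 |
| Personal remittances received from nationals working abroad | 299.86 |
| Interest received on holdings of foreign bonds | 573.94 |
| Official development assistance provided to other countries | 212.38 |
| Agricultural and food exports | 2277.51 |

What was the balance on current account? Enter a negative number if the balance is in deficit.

Goods: -743.09 + 2277.51 - 1344.12 - 1792.51 + 686.19 + 3793.33 - 677.29 = 2200.02
Services: -152.24 - 413.60 - 1367.98 = -1933.82
Primary income: -216.23 + 573.94 + 543.02 = 900.73
Secondary income: -212.38 + 299.86 = 87.48
Current account = 2200.02 + (-1933.82) + 900.73 + 87.48 = 1254.41
(Excluded from the current account — financial account: new loans extended by domestic banks to foreign borrowers 1169.80, domestic pension funds' purchases of foreign equities 614.67, borrowing by resident firms from foreign banks 456.25; capital account: acquisition of foreign patents and trademarks (non-produced assets) 78.29.)

1254.41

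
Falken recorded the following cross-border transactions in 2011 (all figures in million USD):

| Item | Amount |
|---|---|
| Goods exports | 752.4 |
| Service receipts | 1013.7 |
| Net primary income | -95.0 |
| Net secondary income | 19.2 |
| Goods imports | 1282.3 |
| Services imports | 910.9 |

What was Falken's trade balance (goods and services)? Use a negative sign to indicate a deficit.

-427.1

Goods balance = 752.4 - 1282.3 = -529.9
Services balance = 1013.7 - 910.9 = 102.8
Trade balance (goods + services) = -529.9 + 102.8 = -427.1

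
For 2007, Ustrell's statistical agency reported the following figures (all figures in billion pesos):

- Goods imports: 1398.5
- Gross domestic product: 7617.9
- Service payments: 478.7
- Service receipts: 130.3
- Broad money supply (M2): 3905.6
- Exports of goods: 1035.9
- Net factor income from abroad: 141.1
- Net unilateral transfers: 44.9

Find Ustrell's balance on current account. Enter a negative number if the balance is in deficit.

-525.0

Goods balance = 1035.9 - 1398.5 = -362.6
Services balance = 130.3 - 478.7 = -348.4
Trade balance (goods + services) = -362.6 + (-348.4) = -711.0
Net primary income = 141.1
Net secondary income = 44.9
Current account = -711.0 + 141.1 + 44.9 = -525.0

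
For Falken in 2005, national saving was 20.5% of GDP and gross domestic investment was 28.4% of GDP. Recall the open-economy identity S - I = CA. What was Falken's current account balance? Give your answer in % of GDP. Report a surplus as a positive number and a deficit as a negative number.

-7.9

S - I = CA (net lending to the rest of the world).
CA = S - I = 20.5 - 28.4 = -7.9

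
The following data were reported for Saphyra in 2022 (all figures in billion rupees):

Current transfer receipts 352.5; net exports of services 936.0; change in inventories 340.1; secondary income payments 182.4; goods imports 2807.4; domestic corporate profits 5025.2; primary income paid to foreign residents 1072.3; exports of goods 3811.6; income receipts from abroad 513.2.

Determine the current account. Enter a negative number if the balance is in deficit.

1551.2

Goods balance = 3811.6 - 2807.4 = 1004.2
Services balance = 936.0
Trade balance (goods + services) = 1004.2 + 936.0 = 1940.2
Net primary income = 513.2 - 1072.3 = -559.1
Net secondary income = 352.5 - 182.4 = 170.1
Current account = 1940.2 + (-559.1) + 170.1 = 1551.2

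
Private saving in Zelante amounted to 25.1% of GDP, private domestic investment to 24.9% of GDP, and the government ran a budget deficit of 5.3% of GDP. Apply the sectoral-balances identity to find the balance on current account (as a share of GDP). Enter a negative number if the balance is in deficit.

By the sectoral-balances identity, CA = (S_private - I) + (T - G).
Private balance = 25.1 - 24.9 = 0.2
Government balance (T - G) = -5.3
CA = 0.2 + (-5.3) = -5.1

-5.1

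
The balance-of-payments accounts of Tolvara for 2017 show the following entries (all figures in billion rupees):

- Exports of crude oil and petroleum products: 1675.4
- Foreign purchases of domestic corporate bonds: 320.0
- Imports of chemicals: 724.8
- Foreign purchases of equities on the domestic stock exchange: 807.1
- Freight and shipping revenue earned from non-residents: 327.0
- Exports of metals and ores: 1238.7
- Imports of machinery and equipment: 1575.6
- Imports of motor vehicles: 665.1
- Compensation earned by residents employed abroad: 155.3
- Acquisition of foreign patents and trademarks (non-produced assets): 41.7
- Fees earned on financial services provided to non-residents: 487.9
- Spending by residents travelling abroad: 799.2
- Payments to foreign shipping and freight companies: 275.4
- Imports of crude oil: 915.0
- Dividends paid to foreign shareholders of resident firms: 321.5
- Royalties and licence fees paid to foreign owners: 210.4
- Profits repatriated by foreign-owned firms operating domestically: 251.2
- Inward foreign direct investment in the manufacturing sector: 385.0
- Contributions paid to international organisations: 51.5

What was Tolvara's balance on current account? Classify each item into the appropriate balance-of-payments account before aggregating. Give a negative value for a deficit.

-1905.4

Goods: -1575.6 - 665.1 + 1238.7 + 1675.4 - 915.0 - 724.8 = -966.4
Services: -275.4 - 799.2 + 327.0 + 487.9 - 210.4 = -470.1
Primary income: -321.5 - 251.2 + 155.3 = -417.4
Secondary income: -51.5
Current account = (-966.4) + (-470.1) + (-417.4) + (-51.5) = -1905.4
(Excluded from the current account — financial account: foreign purchases of domestic corporate bonds 320.0, foreign purchases of equities on the domestic stock exchange 807.1, inward foreign direct investment in the manufacturing sector 385.0; capital account: acquisition of foreign patents and trademarks (non-produced assets) 41.7.)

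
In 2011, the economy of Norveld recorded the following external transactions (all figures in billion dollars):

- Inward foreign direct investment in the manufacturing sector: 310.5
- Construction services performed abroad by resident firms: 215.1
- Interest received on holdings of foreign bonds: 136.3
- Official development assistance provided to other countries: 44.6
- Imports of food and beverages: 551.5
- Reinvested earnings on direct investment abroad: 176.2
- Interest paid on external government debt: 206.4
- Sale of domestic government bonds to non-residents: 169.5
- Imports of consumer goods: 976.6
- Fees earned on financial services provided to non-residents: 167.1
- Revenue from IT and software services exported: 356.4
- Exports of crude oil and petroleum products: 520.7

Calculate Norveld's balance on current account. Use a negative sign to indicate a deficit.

-207.3

Goods: -551.5 - 976.6 + 520.7 = -1007.4
Services: 167.1 + 215.1 + 356.4 = 738.6
Primary income: 136.3 - 206.4 + 176.2 = 106.1
Secondary income: -44.6
Current account = (-1007.4) + 738.6 + 106.1 + (-44.6) = -207.3
(Excluded from the current account — financial account: inward foreign direct investment in the manufacturing sector 310.5, sale of domestic government bonds to non-residents 169.5.)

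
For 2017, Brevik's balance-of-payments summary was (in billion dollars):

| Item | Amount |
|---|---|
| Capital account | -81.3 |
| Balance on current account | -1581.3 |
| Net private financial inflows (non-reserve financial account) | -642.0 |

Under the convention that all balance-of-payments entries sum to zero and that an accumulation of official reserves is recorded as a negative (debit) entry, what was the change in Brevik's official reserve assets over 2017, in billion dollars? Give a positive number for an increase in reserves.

-2304.6

Official reserve transactions balance = -((-1581.3) + (-81.3) + (-642.0)) = 2304.6
An accumulation of reserves is recorded as a debit (negative entry), so the change in the stock of reserves is the negative of that balance.
Change in official reserves = -(2304.6) = -2304.6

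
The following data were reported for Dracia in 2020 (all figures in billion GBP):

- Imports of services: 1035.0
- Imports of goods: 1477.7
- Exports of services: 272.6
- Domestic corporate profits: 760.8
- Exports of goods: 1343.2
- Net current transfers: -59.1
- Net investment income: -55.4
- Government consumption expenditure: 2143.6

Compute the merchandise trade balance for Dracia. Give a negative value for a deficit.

-134.5

Goods balance = 1343.2 - 1477.7 = -134.5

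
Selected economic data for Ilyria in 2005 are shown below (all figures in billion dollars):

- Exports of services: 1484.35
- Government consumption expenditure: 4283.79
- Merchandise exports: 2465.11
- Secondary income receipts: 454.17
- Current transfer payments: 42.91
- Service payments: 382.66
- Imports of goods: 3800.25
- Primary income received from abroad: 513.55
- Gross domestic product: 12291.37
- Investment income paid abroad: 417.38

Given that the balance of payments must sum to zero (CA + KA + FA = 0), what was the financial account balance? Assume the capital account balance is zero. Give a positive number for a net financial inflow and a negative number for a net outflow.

-273.98

Goods balance = 2465.11 - 3800.25 = -1335.14
Services balance = 1484.35 - 382.66 = 1101.69
Trade balance (goods + services) = -1335.14 + 1101.69 = -233.45
Net primary income = 513.55 - 417.38 = 96.17
Net secondary income = 454.17 - 42.91 = 411.26
Current account = -233.45 + 96.17 + 411.26 = 273.98
Financial account = -(273.98) = -273.98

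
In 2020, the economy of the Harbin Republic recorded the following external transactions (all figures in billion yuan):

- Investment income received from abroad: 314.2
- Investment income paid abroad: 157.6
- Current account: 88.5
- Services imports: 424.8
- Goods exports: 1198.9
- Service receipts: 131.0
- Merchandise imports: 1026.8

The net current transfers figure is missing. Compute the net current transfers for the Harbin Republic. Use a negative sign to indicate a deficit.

53.6

Current account = goods balance + services balance + net primary income + net secondary income
Sum of the known components = 34.9
Net current transfers = CA - (known components) = 88.5 - 34.9 = 53.6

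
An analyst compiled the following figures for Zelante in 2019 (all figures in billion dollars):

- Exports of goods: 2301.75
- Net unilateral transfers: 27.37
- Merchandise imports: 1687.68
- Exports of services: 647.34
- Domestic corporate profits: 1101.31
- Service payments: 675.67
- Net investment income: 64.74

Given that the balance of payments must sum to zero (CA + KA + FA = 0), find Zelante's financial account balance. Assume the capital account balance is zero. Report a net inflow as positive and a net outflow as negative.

-677.85

Goods balance = 2301.75 - 1687.68 = 614.07
Services balance = 647.34 - 675.67 = -28.33
Trade balance (goods + services) = 614.07 + (-28.33) = 585.74
Net primary income = 64.74
Net secondary income = 27.37
Current account = 585.74 + 64.74 + 27.37 = 677.85
Financial account = -(677.85) = -677.85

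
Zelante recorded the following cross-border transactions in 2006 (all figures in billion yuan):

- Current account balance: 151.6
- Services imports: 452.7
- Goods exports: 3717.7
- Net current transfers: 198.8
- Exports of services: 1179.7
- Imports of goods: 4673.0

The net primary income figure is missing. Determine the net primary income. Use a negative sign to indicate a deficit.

Current account = goods balance + services balance + net primary income + net secondary income
Sum of the known components = -29.5
Net primary income = CA - (known components) = 151.6 - (-29.5) = 181.1

181.1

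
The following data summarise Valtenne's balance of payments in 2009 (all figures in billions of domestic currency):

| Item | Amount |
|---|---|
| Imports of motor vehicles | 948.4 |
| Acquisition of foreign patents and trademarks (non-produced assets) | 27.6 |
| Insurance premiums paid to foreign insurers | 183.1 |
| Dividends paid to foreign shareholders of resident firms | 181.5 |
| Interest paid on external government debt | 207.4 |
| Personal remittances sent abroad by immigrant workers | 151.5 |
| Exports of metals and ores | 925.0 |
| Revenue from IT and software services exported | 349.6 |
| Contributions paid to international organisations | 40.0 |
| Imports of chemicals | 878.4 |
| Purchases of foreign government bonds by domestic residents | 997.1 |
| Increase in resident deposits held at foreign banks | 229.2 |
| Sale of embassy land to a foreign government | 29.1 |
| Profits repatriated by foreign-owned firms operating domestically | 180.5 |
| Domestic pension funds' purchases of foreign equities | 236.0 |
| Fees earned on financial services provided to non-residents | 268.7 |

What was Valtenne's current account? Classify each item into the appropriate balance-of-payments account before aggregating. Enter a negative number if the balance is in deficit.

-1227.5

Goods: -878.4 - 948.4 + 925.0 = -901.8
Services: 349.6 - 183.1 + 268.7 = 435.2
Primary income: -180.5 - 207.4 - 181.5 = -569.4
Secondary income: -151.5 - 40.0 = -191.5
Current account = (-901.8) + 435.2 + (-569.4) + (-191.5) = -1227.5
(Excluded from the current account — capital account: acquisition of foreign patents and trademarks (non-produced assets) 27.6, sale of embassy land to a foreign government 29.1; financial account: purchases of foreign government bonds by domestic residents 997.1, increase in resident deposits held at foreign banks 229.2, domestic pension funds' purchases of foreign equities 236.0.)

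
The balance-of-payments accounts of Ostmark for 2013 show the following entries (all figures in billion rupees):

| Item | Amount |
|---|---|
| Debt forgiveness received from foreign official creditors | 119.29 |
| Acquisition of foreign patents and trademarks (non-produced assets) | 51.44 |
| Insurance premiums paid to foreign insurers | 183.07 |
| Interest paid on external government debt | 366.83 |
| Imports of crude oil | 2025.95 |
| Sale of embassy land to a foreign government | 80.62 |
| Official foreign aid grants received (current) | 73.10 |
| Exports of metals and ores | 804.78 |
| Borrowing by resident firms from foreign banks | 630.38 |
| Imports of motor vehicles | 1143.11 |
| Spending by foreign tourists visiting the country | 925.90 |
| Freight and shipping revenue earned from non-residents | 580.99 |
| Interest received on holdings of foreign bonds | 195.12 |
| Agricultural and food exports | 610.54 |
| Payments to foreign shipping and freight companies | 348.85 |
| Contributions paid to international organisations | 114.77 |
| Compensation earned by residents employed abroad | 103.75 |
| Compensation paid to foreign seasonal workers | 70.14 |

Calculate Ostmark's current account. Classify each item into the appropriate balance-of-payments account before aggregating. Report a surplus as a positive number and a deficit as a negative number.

-958.54

Goods: 804.78 - 1143.11 - 2025.95 + 610.54 = -1753.74
Services: 580.99 + 925.90 - 348.85 - 183.07 = 974.97
Primary income: -70.14 + 103.75 - 366.83 + 195.12 = -138.10
Secondary income: -114.77 + 73.10 = -41.67
Current account = (-1753.74) + 974.97 + (-138.10) + (-41.67) = -958.54
(Excluded from the current account — capital account: debt forgiveness received from foreign official creditors 119.29, acquisition of foreign patents and trademarks (non-produced assets) 51.44, sale of embassy land to a foreign government 80.62; financial account: borrowing by resident firms from foreign banks 630.38.)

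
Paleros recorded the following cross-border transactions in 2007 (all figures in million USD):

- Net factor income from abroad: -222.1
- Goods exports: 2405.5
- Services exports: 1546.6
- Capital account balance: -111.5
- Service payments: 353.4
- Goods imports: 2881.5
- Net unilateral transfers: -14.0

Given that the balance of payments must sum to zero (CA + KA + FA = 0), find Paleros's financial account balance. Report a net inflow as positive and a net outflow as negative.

Goods balance = 2405.5 - 2881.5 = -476.0
Services balance = 1546.6 - 353.4 = 1193.2
Trade balance (goods + services) = -476.0 + 1193.2 = 717.2
Net primary income = -222.1
Net secondary income = -14.0
Current account = 717.2 + (-222.1) + (-14.0) = 481.1
Financial account = -(481.1 + (-111.5)) = -369.6

-369.6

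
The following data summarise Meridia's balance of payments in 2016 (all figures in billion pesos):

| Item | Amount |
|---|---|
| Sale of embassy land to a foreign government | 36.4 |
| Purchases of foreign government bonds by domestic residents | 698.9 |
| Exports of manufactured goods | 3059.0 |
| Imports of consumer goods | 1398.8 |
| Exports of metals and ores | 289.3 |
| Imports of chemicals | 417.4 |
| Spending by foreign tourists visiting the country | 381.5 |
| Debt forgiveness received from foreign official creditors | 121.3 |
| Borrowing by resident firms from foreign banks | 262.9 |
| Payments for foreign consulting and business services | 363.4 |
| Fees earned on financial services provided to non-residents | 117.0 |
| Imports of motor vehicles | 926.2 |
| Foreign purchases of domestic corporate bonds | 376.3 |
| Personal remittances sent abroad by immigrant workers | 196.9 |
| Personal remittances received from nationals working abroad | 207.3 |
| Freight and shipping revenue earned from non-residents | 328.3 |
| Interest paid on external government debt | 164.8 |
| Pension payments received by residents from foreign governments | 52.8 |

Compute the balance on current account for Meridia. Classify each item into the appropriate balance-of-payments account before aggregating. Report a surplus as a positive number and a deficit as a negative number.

Goods: -417.4 - 1398.8 + 289.3 + 3059.0 - 926.2 = 605.9
Services: 328.3 + 117.0 - 363.4 + 381.5 = 463.4
Primary income: -164.8
Secondary income: -196.9 + 207.3 + 52.8 = 63.2
Current account = 605.9 + 463.4 + (-164.8) + 63.2 = 967.7
(Excluded from the current account — capital account: sale of embassy land to a foreign government 36.4, debt forgiveness received from foreign official creditors 121.3; financial account: purchases of foreign government bonds by domestic residents 698.9, borrowing by resident firms from foreign banks 262.9, foreign purchases of domestic corporate bonds 376.3.)

967.7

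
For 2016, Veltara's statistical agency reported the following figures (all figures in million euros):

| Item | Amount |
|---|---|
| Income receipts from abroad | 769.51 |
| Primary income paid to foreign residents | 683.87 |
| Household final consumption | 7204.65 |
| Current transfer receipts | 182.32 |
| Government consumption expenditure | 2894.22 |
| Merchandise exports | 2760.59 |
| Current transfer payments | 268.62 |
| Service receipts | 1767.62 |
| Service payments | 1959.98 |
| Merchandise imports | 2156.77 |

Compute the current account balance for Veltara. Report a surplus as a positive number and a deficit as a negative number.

410.80

Goods balance = 2760.59 - 2156.77 = 603.82
Services balance = 1767.62 - 1959.98 = -192.36
Trade balance (goods + services) = 603.82 + (-192.36) = 411.46
Net primary income = 769.51 - 683.87 = 85.64
Net secondary income = 182.32 - 268.62 = -86.30
Current account = 411.46 + 85.64 + (-86.30) = 410.80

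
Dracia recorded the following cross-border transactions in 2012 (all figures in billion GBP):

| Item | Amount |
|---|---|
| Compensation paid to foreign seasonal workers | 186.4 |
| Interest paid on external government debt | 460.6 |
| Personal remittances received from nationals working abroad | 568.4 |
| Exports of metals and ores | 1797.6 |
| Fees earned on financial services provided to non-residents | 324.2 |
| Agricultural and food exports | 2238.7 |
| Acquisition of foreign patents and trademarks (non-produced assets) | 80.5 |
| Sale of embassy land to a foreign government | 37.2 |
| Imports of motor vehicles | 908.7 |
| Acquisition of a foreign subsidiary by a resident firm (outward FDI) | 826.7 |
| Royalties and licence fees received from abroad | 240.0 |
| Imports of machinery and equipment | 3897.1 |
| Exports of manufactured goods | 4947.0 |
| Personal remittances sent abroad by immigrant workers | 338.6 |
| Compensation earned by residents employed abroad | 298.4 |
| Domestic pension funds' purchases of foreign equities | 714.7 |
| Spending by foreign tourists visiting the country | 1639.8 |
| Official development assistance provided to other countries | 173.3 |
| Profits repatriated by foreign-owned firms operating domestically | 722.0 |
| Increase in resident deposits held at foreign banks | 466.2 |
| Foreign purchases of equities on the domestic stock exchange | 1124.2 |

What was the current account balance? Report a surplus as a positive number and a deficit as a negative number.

5367.4

Goods: 1797.6 - 908.7 + 4947.0 + 2238.7 - 3897.1 = 4177.5
Services: 1639.8 + 324.2 + 240.0 = 2204.0
Primary income: -186.4 + 298.4 - 722.0 - 460.6 = -1070.6
Secondary income: 568.4 - 338.6 - 173.3 = 56.5
Current account = 4177.5 + 2204.0 + (-1070.6) + 56.5 = 5367.4
(Excluded from the current account — capital account: acquisition of foreign patents and trademarks (non-produced assets) 80.5, sale of embassy land to a foreign government 37.2; financial account: acquisition of a foreign subsidiary by a resident firm (outward FDI) 826.7, domestic pension funds' purchases of foreign equities 714.7, increase in resident deposits held at foreign banks 466.2, foreign purchases of equities on the domestic stock exchange 1124.2.)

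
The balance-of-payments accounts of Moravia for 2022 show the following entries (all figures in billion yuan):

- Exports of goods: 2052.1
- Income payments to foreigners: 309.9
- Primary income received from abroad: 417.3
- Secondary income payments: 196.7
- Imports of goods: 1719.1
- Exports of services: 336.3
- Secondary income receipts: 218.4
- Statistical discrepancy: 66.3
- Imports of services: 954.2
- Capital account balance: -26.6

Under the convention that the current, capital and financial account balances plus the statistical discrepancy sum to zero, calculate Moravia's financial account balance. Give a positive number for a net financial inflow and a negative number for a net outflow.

116.1

Goods balance = 2052.1 - 1719.1 = 333.0
Services balance = 336.3 - 954.2 = -617.9
Trade balance (goods + services) = 333.0 + (-617.9) = -284.9
Net primary income = 417.3 - 309.9 = 107.4
Net secondary income = 218.4 - 196.7 = 21.7
Current account = -284.9 + 107.4 + 21.7 = -155.8
Financial account = -(-155.8 + (-26.6) + 66.3) = 116.1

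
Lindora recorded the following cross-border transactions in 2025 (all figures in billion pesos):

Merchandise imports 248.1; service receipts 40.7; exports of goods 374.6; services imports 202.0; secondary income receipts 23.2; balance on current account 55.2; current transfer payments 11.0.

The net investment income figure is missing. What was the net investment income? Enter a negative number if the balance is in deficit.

Current account = goods balance + services balance + net primary income + net secondary income
Sum of the known components = -22.6
Net investment income = CA - (known components) = 55.2 - (-22.6) = 77.8

77.8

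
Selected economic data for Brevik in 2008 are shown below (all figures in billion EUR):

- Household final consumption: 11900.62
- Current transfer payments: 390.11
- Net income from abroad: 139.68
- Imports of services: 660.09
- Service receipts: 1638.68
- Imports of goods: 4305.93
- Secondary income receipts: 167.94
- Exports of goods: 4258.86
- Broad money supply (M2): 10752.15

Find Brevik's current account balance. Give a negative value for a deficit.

849.03

Goods balance = 4258.86 - 4305.93 = -47.07
Services balance = 1638.68 - 660.09 = 978.59
Trade balance (goods + services) = -47.07 + 978.59 = 931.52
Net primary income = 139.68
Net secondary income = 167.94 - 390.11 = -222.17
Current account = 931.52 + 139.68 + (-222.17) = 849.03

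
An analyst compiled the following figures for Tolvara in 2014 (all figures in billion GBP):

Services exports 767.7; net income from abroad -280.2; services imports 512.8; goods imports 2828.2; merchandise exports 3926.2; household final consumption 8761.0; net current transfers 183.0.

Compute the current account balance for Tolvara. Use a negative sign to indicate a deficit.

1255.7

Goods balance = 3926.2 - 2828.2 = 1098.0
Services balance = 767.7 - 512.8 = 254.9
Trade balance (goods + services) = 1098.0 + 254.9 = 1352.9
Net primary income = -280.2
Net secondary income = 183.0
Current account = 1352.9 + (-280.2) + 183.0 = 1255.7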